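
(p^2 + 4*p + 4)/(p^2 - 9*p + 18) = (p^2 + 4*p + 4)/(p^2 - 9*p + 18)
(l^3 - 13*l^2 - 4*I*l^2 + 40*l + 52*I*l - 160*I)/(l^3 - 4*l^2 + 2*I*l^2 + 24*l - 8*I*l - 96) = (l^2 - 13*l + 40)/(l^2 + l*(-4 + 6*I) - 24*I)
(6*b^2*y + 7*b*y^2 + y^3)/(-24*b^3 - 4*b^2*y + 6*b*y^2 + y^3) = y*(b + y)/(-4*b^2 + y^2)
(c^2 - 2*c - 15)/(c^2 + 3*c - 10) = (c^2 - 2*c - 15)/(c^2 + 3*c - 10)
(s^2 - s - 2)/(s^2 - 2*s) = (s + 1)/s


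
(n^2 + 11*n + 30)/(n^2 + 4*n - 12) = (n + 5)/(n - 2)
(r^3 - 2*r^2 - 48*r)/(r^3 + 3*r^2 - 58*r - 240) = r/(r + 5)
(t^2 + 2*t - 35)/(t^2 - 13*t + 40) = (t + 7)/(t - 8)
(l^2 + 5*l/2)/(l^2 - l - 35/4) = 2*l/(2*l - 7)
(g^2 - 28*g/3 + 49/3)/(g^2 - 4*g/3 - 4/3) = (-3*g^2 + 28*g - 49)/(-3*g^2 + 4*g + 4)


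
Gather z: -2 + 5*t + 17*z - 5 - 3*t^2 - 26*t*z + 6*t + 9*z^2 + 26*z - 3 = -3*t^2 + 11*t + 9*z^2 + z*(43 - 26*t) - 10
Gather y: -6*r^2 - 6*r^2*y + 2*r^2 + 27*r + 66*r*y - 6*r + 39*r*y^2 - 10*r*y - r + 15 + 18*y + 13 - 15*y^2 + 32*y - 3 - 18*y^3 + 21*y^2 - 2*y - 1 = -4*r^2 + 20*r - 18*y^3 + y^2*(39*r + 6) + y*(-6*r^2 + 56*r + 48) + 24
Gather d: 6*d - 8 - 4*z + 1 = 6*d - 4*z - 7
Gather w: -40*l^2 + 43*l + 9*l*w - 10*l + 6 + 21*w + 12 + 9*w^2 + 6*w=-40*l^2 + 33*l + 9*w^2 + w*(9*l + 27) + 18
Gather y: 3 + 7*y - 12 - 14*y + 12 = 3 - 7*y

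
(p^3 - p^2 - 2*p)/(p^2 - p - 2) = p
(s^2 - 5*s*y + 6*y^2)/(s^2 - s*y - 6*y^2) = (s - 2*y)/(s + 2*y)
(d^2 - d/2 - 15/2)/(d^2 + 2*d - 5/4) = 2*(d - 3)/(2*d - 1)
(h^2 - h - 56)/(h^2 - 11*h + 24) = (h + 7)/(h - 3)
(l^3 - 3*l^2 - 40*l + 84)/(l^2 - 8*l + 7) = (l^2 + 4*l - 12)/(l - 1)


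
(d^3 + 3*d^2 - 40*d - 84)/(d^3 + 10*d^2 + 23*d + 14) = (d - 6)/(d + 1)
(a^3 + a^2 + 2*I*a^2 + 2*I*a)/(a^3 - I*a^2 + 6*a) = (a + 1)/(a - 3*I)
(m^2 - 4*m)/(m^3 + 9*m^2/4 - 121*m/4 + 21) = 4*m/(4*m^2 + 25*m - 21)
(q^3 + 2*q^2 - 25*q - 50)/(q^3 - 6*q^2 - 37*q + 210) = (q^2 + 7*q + 10)/(q^2 - q - 42)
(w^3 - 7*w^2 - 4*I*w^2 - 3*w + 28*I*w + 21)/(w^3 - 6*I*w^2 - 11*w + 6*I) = (w - 7)/(w - 2*I)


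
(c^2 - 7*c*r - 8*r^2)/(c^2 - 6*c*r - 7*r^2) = (-c + 8*r)/(-c + 7*r)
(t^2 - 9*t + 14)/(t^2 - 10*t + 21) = (t - 2)/(t - 3)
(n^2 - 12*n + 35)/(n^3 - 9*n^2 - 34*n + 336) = (n - 5)/(n^2 - 2*n - 48)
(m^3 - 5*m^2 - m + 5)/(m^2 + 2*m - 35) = (m^2 - 1)/(m + 7)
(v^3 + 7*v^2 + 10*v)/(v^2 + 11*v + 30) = v*(v + 2)/(v + 6)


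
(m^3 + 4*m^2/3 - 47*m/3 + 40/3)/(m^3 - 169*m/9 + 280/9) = 3*(m - 1)/(3*m - 7)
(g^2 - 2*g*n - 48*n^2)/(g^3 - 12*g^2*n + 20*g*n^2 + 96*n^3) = (g + 6*n)/(g^2 - 4*g*n - 12*n^2)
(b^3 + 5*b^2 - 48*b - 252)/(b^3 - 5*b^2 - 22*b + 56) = (b^2 + 12*b + 36)/(b^2 + 2*b - 8)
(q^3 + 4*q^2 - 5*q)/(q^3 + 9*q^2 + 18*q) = (q^2 + 4*q - 5)/(q^2 + 9*q + 18)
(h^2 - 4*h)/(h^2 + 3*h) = (h - 4)/(h + 3)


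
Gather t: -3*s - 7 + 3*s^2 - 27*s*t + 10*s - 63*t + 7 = 3*s^2 + 7*s + t*(-27*s - 63)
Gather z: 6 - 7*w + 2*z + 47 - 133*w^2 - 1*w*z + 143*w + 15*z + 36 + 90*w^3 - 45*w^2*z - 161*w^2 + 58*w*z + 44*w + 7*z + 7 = 90*w^3 - 294*w^2 + 180*w + z*(-45*w^2 + 57*w + 24) + 96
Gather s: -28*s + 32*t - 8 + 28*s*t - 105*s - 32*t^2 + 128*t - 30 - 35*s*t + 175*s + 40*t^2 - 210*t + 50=s*(42 - 7*t) + 8*t^2 - 50*t + 12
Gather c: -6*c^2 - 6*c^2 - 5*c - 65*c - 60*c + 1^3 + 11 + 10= -12*c^2 - 130*c + 22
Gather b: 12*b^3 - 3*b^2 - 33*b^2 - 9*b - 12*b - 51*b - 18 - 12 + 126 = 12*b^3 - 36*b^2 - 72*b + 96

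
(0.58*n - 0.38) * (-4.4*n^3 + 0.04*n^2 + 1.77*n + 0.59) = -2.552*n^4 + 1.6952*n^3 + 1.0114*n^2 - 0.3304*n - 0.2242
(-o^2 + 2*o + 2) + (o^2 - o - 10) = o - 8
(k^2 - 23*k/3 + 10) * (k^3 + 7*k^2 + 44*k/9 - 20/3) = k^5 - 2*k^4/3 - 349*k^3/9 + 698*k^2/27 + 100*k - 200/3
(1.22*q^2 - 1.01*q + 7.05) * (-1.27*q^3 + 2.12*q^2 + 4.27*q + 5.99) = -1.5494*q^5 + 3.8691*q^4 - 5.8853*q^3 + 17.9411*q^2 + 24.0536*q + 42.2295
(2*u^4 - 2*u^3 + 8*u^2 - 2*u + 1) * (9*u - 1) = 18*u^5 - 20*u^4 + 74*u^3 - 26*u^2 + 11*u - 1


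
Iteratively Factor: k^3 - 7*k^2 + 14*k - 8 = (k - 4)*(k^2 - 3*k + 2) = (k - 4)*(k - 2)*(k - 1)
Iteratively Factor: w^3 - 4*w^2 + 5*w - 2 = (w - 2)*(w^2 - 2*w + 1) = (w - 2)*(w - 1)*(w - 1)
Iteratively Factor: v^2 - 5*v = (v)*(v - 5)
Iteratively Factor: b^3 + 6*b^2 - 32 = (b + 4)*(b^2 + 2*b - 8) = (b + 4)^2*(b - 2)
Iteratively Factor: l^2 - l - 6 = (l + 2)*(l - 3)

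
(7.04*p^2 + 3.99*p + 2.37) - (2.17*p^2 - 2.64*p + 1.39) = 4.87*p^2 + 6.63*p + 0.98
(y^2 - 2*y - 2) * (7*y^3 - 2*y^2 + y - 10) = 7*y^5 - 16*y^4 - 9*y^3 - 8*y^2 + 18*y + 20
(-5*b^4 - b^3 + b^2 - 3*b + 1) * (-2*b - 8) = 10*b^5 + 42*b^4 + 6*b^3 - 2*b^2 + 22*b - 8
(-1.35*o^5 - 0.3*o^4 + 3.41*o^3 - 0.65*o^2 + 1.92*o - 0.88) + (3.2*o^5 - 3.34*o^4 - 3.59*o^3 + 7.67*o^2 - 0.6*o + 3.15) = 1.85*o^5 - 3.64*o^4 - 0.18*o^3 + 7.02*o^2 + 1.32*o + 2.27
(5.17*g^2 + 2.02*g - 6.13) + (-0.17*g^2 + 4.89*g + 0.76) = 5.0*g^2 + 6.91*g - 5.37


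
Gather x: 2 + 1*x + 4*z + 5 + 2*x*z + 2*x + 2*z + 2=x*(2*z + 3) + 6*z + 9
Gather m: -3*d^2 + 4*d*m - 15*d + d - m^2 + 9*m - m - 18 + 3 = -3*d^2 - 14*d - m^2 + m*(4*d + 8) - 15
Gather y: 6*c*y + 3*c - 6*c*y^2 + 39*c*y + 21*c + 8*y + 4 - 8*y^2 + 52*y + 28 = 24*c + y^2*(-6*c - 8) + y*(45*c + 60) + 32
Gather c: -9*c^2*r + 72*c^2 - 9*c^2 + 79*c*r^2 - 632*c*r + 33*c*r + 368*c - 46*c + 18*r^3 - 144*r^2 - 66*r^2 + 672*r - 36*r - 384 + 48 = c^2*(63 - 9*r) + c*(79*r^2 - 599*r + 322) + 18*r^3 - 210*r^2 + 636*r - 336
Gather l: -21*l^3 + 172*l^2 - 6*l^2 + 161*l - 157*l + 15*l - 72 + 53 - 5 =-21*l^3 + 166*l^2 + 19*l - 24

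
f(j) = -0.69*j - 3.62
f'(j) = -0.690000000000000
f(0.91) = -4.25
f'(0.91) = -0.69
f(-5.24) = -0.00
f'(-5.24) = -0.69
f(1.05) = -4.34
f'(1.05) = -0.69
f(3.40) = -5.97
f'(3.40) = -0.69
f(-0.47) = -3.30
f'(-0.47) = -0.69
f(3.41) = -5.97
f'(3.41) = -0.69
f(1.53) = -4.68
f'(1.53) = -0.69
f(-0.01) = -3.61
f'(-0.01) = -0.69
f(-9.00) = 2.59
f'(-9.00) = -0.69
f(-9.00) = 2.59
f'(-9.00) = -0.69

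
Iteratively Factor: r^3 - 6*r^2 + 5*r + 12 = (r - 3)*(r^2 - 3*r - 4) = (r - 4)*(r - 3)*(r + 1)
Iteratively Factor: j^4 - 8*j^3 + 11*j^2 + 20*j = (j)*(j^3 - 8*j^2 + 11*j + 20) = j*(j - 4)*(j^2 - 4*j - 5) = j*(j - 4)*(j + 1)*(j - 5)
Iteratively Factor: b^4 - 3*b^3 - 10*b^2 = (b)*(b^3 - 3*b^2 - 10*b) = b*(b - 5)*(b^2 + 2*b) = b*(b - 5)*(b + 2)*(b)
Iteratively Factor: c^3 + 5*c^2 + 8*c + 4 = (c + 1)*(c^2 + 4*c + 4) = (c + 1)*(c + 2)*(c + 2)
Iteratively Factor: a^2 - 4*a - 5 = (a + 1)*(a - 5)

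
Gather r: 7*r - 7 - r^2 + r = -r^2 + 8*r - 7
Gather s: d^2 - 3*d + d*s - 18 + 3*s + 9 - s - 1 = d^2 - 3*d + s*(d + 2) - 10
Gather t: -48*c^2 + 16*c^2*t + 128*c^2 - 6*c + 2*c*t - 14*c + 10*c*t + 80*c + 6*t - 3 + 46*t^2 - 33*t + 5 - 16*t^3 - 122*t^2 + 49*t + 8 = 80*c^2 + 60*c - 16*t^3 - 76*t^2 + t*(16*c^2 + 12*c + 22) + 10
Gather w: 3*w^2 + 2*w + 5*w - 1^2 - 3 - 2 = 3*w^2 + 7*w - 6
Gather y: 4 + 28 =32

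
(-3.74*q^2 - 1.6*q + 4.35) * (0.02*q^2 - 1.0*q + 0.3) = -0.0748*q^4 + 3.708*q^3 + 0.565*q^2 - 4.83*q + 1.305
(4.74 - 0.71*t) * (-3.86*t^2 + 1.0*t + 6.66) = 2.7406*t^3 - 19.0064*t^2 + 0.0114000000000001*t + 31.5684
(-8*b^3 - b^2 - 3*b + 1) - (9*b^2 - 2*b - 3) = -8*b^3 - 10*b^2 - b + 4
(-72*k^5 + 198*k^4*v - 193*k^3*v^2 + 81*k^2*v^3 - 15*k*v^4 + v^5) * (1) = -72*k^5 + 198*k^4*v - 193*k^3*v^2 + 81*k^2*v^3 - 15*k*v^4 + v^5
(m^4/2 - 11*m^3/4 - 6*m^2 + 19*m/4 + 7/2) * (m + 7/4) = m^5/2 - 15*m^4/8 - 173*m^3/16 - 23*m^2/4 + 189*m/16 + 49/8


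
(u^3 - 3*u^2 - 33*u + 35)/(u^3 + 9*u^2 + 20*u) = (u^2 - 8*u + 7)/(u*(u + 4))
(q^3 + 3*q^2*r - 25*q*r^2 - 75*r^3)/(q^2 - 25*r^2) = q + 3*r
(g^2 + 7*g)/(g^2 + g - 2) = g*(g + 7)/(g^2 + g - 2)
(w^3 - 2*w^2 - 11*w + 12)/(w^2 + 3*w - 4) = (w^2 - w - 12)/(w + 4)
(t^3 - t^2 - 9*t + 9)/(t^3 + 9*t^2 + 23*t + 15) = (t^2 - 4*t + 3)/(t^2 + 6*t + 5)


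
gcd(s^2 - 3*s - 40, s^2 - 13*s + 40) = s - 8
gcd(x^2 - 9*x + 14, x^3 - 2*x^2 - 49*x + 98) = x^2 - 9*x + 14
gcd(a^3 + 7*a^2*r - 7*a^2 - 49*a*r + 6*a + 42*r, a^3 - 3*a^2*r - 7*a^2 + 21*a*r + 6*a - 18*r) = a^2 - 7*a + 6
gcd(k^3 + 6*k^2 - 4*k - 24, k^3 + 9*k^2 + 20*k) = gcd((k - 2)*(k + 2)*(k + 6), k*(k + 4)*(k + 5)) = 1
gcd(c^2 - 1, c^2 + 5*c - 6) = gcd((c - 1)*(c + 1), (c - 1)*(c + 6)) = c - 1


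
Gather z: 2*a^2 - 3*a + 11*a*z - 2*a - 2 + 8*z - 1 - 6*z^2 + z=2*a^2 - 5*a - 6*z^2 + z*(11*a + 9) - 3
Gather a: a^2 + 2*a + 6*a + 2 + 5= a^2 + 8*a + 7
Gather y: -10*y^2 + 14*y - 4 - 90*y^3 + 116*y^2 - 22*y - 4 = -90*y^3 + 106*y^2 - 8*y - 8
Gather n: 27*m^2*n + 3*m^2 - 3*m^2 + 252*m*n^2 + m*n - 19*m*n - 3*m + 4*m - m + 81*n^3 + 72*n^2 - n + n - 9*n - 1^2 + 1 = 81*n^3 + n^2*(252*m + 72) + n*(27*m^2 - 18*m - 9)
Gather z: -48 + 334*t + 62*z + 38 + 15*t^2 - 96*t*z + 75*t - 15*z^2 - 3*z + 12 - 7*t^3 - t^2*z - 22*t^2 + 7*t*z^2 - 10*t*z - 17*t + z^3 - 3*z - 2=-7*t^3 - 7*t^2 + 392*t + z^3 + z^2*(7*t - 15) + z*(-t^2 - 106*t + 56)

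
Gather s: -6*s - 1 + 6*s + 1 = 0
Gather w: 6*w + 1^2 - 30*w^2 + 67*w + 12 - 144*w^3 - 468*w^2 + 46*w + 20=-144*w^3 - 498*w^2 + 119*w + 33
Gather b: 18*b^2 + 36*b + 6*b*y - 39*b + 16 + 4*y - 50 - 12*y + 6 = 18*b^2 + b*(6*y - 3) - 8*y - 28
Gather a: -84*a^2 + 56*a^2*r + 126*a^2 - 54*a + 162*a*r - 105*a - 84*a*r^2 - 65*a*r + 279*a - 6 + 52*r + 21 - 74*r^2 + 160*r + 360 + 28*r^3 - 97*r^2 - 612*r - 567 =a^2*(56*r + 42) + a*(-84*r^2 + 97*r + 120) + 28*r^3 - 171*r^2 - 400*r - 192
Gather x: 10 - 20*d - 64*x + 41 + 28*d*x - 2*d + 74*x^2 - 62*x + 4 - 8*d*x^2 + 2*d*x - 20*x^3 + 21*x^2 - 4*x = -22*d - 20*x^3 + x^2*(95 - 8*d) + x*(30*d - 130) + 55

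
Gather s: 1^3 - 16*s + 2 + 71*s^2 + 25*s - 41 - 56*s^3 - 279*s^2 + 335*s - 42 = -56*s^3 - 208*s^2 + 344*s - 80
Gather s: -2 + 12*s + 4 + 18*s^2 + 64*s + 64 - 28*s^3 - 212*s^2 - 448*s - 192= -28*s^3 - 194*s^2 - 372*s - 126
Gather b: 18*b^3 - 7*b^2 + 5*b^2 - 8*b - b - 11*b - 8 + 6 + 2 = 18*b^3 - 2*b^2 - 20*b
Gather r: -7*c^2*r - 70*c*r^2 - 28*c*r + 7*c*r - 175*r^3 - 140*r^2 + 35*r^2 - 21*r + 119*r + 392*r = -175*r^3 + r^2*(-70*c - 105) + r*(-7*c^2 - 21*c + 490)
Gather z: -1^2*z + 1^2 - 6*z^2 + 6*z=-6*z^2 + 5*z + 1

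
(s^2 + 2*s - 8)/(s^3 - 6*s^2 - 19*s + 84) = (s - 2)/(s^2 - 10*s + 21)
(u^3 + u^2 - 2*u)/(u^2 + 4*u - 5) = u*(u + 2)/(u + 5)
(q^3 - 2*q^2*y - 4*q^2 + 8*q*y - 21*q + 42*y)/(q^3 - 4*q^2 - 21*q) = (q - 2*y)/q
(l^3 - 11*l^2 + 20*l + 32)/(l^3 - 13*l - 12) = (l - 8)/(l + 3)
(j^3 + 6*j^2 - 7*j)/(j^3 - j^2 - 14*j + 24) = j*(j^2 + 6*j - 7)/(j^3 - j^2 - 14*j + 24)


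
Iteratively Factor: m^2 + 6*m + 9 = (m + 3)*(m + 3)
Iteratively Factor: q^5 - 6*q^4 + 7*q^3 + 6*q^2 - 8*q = (q - 4)*(q^4 - 2*q^3 - q^2 + 2*q) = (q - 4)*(q - 1)*(q^3 - q^2 - 2*q) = (q - 4)*(q - 1)*(q + 1)*(q^2 - 2*q) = q*(q - 4)*(q - 1)*(q + 1)*(q - 2)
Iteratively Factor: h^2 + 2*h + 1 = (h + 1)*(h + 1)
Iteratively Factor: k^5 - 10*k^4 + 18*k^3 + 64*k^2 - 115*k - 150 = (k - 5)*(k^4 - 5*k^3 - 7*k^2 + 29*k + 30) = (k - 5)^2*(k^3 - 7*k - 6) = (k - 5)^2*(k + 1)*(k^2 - k - 6) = (k - 5)^2*(k + 1)*(k + 2)*(k - 3)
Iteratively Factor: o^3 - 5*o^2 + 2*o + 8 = (o - 2)*(o^2 - 3*o - 4) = (o - 4)*(o - 2)*(o + 1)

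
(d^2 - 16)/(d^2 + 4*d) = (d - 4)/d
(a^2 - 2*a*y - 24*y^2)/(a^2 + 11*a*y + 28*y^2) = (a - 6*y)/(a + 7*y)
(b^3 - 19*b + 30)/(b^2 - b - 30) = (b^2 - 5*b + 6)/(b - 6)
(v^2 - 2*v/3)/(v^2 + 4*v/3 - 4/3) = v/(v + 2)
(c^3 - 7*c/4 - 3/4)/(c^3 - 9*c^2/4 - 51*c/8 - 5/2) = 2*(2*c^2 - c - 3)/(4*c^2 - 11*c - 20)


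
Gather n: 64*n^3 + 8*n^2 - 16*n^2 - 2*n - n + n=64*n^3 - 8*n^2 - 2*n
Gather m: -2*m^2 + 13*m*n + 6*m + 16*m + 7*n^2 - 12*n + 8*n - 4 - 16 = -2*m^2 + m*(13*n + 22) + 7*n^2 - 4*n - 20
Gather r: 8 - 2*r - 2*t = -2*r - 2*t + 8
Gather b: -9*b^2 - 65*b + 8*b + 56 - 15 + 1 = -9*b^2 - 57*b + 42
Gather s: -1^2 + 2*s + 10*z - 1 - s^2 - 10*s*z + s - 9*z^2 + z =-s^2 + s*(3 - 10*z) - 9*z^2 + 11*z - 2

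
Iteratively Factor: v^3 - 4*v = (v - 2)*(v^2 + 2*v) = (v - 2)*(v + 2)*(v)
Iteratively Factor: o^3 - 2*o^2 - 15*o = (o - 5)*(o^2 + 3*o) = o*(o - 5)*(o + 3)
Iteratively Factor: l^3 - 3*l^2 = (l)*(l^2 - 3*l) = l*(l - 3)*(l)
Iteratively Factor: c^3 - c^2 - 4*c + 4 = (c - 1)*(c^2 - 4) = (c - 1)*(c + 2)*(c - 2)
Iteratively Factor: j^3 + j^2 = (j)*(j^2 + j) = j*(j + 1)*(j)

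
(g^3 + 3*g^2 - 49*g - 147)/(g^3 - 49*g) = (g + 3)/g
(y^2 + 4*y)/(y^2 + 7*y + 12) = y/(y + 3)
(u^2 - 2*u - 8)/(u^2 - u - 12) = (u + 2)/(u + 3)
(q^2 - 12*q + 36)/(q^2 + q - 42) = (q - 6)/(q + 7)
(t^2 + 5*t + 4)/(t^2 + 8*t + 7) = (t + 4)/(t + 7)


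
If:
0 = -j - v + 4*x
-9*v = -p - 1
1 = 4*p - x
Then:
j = 143*x/36 - 5/36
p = x/4 + 1/4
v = x/36 + 5/36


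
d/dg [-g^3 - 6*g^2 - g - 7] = -3*g^2 - 12*g - 1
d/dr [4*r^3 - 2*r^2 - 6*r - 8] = 12*r^2 - 4*r - 6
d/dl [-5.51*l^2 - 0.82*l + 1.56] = -11.02*l - 0.82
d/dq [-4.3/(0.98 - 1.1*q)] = -4.73/(1.1*q - 0.98)^2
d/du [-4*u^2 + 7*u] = 7 - 8*u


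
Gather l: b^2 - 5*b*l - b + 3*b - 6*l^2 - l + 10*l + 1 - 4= b^2 + 2*b - 6*l^2 + l*(9 - 5*b) - 3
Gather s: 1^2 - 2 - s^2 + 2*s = -s^2 + 2*s - 1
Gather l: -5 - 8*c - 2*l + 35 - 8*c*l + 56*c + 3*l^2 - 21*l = 48*c + 3*l^2 + l*(-8*c - 23) + 30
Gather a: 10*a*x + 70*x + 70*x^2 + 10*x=10*a*x + 70*x^2 + 80*x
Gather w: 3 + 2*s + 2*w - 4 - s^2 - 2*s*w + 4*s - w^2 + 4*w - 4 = -s^2 + 6*s - w^2 + w*(6 - 2*s) - 5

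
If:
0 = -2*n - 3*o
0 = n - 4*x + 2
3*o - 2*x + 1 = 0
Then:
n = 0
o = 0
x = 1/2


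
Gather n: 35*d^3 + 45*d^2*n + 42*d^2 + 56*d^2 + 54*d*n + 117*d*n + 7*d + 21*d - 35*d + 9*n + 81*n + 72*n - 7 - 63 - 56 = 35*d^3 + 98*d^2 - 7*d + n*(45*d^2 + 171*d + 162) - 126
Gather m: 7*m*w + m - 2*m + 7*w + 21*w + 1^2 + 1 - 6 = m*(7*w - 1) + 28*w - 4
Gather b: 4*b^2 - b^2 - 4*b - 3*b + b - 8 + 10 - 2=3*b^2 - 6*b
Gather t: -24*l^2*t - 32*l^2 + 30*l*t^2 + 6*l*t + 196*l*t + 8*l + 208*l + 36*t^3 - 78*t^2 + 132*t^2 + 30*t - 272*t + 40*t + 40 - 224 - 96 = -32*l^2 + 216*l + 36*t^3 + t^2*(30*l + 54) + t*(-24*l^2 + 202*l - 202) - 280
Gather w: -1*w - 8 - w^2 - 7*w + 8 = -w^2 - 8*w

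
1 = 1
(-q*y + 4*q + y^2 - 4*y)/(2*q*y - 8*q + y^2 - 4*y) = (-q + y)/(2*q + y)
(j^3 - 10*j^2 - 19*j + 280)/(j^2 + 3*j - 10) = (j^2 - 15*j + 56)/(j - 2)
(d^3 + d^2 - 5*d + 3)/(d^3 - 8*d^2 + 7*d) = (d^2 + 2*d - 3)/(d*(d - 7))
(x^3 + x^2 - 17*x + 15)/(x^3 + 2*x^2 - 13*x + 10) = (x - 3)/(x - 2)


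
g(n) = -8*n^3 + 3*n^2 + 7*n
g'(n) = -24*n^2 + 6*n + 7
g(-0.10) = -0.66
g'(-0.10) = 6.16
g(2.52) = -91.33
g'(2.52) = -130.29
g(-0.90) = 1.96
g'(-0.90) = -17.84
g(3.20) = -209.02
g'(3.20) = -219.56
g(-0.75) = -0.19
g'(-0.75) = -11.00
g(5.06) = -924.20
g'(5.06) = -577.13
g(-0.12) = -0.78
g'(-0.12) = 5.93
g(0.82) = 3.35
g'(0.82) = -4.22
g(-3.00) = 222.00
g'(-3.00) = -227.00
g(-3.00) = 222.00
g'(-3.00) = -227.00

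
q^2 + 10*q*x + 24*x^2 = (q + 4*x)*(q + 6*x)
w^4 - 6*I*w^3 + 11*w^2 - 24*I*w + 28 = (w - 7*I)*(w - 2*I)*(w + I)*(w + 2*I)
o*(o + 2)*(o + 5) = o^3 + 7*o^2 + 10*o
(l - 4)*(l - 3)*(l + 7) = l^3 - 37*l + 84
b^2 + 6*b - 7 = (b - 1)*(b + 7)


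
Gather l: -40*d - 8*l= -40*d - 8*l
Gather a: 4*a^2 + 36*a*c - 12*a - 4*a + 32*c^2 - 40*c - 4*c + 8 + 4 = 4*a^2 + a*(36*c - 16) + 32*c^2 - 44*c + 12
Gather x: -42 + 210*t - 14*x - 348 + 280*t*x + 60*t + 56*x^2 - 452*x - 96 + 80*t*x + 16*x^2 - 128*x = 270*t + 72*x^2 + x*(360*t - 594) - 486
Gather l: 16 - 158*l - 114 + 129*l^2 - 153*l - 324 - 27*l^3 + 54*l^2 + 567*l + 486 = -27*l^3 + 183*l^2 + 256*l + 64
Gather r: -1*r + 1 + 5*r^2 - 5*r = 5*r^2 - 6*r + 1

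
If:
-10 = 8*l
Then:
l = -5/4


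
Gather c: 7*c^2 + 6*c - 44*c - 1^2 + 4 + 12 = 7*c^2 - 38*c + 15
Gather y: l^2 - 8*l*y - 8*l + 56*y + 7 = l^2 - 8*l + y*(56 - 8*l) + 7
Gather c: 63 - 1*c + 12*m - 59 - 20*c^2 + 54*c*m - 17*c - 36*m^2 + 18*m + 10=-20*c^2 + c*(54*m - 18) - 36*m^2 + 30*m + 14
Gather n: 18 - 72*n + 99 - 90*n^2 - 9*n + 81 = -90*n^2 - 81*n + 198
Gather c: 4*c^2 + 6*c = 4*c^2 + 6*c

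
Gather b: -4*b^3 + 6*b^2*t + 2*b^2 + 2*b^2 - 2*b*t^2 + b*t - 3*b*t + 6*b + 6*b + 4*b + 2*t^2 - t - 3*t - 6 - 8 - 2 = -4*b^3 + b^2*(6*t + 4) + b*(-2*t^2 - 2*t + 16) + 2*t^2 - 4*t - 16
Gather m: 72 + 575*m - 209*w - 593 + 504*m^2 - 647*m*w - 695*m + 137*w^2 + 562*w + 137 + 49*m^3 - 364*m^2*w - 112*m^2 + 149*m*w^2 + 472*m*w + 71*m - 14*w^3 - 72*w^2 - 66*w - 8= 49*m^3 + m^2*(392 - 364*w) + m*(149*w^2 - 175*w - 49) - 14*w^3 + 65*w^2 + 287*w - 392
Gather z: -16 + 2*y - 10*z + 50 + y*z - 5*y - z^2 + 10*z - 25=y*z - 3*y - z^2 + 9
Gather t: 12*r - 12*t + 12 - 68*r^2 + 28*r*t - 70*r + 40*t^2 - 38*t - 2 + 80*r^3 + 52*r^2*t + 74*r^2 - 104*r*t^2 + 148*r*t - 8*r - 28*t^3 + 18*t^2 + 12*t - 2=80*r^3 + 6*r^2 - 66*r - 28*t^3 + t^2*(58 - 104*r) + t*(52*r^2 + 176*r - 38) + 8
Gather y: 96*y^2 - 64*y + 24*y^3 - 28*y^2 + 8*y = 24*y^3 + 68*y^2 - 56*y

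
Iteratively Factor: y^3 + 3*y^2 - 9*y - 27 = (y + 3)*(y^2 - 9) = (y - 3)*(y + 3)*(y + 3)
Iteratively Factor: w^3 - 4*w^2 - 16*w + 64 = (w - 4)*(w^2 - 16) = (w - 4)*(w + 4)*(w - 4)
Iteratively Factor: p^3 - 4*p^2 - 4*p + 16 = (p - 2)*(p^2 - 2*p - 8) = (p - 4)*(p - 2)*(p + 2)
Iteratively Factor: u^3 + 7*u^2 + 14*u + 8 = (u + 4)*(u^2 + 3*u + 2) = (u + 2)*(u + 4)*(u + 1)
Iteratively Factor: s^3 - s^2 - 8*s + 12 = (s + 3)*(s^2 - 4*s + 4) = (s - 2)*(s + 3)*(s - 2)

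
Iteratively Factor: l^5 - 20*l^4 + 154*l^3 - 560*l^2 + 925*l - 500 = (l - 5)*(l^4 - 15*l^3 + 79*l^2 - 165*l + 100) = (l - 5)*(l - 4)*(l^3 - 11*l^2 + 35*l - 25) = (l - 5)^2*(l - 4)*(l^2 - 6*l + 5) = (l - 5)^3*(l - 4)*(l - 1)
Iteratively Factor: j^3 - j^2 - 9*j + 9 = (j - 3)*(j^2 + 2*j - 3) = (j - 3)*(j + 3)*(j - 1)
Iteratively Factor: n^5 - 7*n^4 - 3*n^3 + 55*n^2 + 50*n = (n)*(n^4 - 7*n^3 - 3*n^2 + 55*n + 50) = n*(n + 1)*(n^3 - 8*n^2 + 5*n + 50) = n*(n - 5)*(n + 1)*(n^2 - 3*n - 10) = n*(n - 5)^2*(n + 1)*(n + 2)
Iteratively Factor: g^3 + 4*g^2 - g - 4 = (g - 1)*(g^2 + 5*g + 4) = (g - 1)*(g + 4)*(g + 1)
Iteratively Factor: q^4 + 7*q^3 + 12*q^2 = (q)*(q^3 + 7*q^2 + 12*q) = q*(q + 3)*(q^2 + 4*q) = q*(q + 3)*(q + 4)*(q)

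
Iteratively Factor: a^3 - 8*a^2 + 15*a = (a - 5)*(a^2 - 3*a) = (a - 5)*(a - 3)*(a)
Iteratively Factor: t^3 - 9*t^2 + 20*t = (t - 5)*(t^2 - 4*t) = (t - 5)*(t - 4)*(t)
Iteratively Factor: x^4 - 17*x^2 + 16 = (x - 4)*(x^3 + 4*x^2 - x - 4) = (x - 4)*(x - 1)*(x^2 + 5*x + 4) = (x - 4)*(x - 1)*(x + 1)*(x + 4)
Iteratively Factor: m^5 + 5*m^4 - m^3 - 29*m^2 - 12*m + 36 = (m + 3)*(m^4 + 2*m^3 - 7*m^2 - 8*m + 12) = (m - 1)*(m + 3)*(m^3 + 3*m^2 - 4*m - 12) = (m - 1)*(m + 2)*(m + 3)*(m^2 + m - 6) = (m - 2)*(m - 1)*(m + 2)*(m + 3)*(m + 3)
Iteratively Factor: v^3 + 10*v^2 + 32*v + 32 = (v + 2)*(v^2 + 8*v + 16) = (v + 2)*(v + 4)*(v + 4)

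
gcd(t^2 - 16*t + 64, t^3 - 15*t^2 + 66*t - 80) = t - 8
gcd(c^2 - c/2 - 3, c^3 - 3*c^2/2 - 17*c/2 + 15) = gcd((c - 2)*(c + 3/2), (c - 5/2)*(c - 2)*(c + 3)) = c - 2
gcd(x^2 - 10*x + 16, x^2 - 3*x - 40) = x - 8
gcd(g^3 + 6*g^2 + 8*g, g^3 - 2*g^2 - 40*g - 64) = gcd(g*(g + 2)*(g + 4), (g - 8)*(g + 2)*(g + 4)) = g^2 + 6*g + 8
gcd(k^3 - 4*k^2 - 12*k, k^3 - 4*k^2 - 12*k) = k^3 - 4*k^2 - 12*k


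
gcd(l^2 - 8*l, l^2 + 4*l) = l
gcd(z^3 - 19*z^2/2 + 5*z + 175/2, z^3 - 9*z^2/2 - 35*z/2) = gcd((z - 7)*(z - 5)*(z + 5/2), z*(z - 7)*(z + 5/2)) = z^2 - 9*z/2 - 35/2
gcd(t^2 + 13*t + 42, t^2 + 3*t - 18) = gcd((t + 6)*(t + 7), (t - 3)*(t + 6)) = t + 6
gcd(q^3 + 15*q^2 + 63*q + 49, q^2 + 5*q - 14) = q + 7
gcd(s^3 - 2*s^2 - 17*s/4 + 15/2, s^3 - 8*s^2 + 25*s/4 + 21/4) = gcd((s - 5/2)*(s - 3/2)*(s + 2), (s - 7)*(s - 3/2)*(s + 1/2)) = s - 3/2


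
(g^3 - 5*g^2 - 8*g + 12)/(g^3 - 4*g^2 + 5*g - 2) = (g^2 - 4*g - 12)/(g^2 - 3*g + 2)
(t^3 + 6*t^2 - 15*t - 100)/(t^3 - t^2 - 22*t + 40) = (t + 5)/(t - 2)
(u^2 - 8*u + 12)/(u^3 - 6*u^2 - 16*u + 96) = (u - 2)/(u^2 - 16)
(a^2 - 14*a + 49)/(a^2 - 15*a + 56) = (a - 7)/(a - 8)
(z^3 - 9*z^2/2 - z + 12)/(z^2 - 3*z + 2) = (z^2 - 5*z/2 - 6)/(z - 1)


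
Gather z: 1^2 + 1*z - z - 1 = 0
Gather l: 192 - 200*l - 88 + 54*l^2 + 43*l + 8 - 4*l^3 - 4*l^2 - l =-4*l^3 + 50*l^2 - 158*l + 112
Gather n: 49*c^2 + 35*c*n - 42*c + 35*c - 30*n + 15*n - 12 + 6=49*c^2 - 7*c + n*(35*c - 15) - 6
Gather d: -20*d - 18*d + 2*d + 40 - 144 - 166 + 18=-36*d - 252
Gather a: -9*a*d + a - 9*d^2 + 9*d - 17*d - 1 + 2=a*(1 - 9*d) - 9*d^2 - 8*d + 1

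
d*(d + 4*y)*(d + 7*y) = d^3 + 11*d^2*y + 28*d*y^2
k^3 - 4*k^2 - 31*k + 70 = (k - 7)*(k - 2)*(k + 5)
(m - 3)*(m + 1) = m^2 - 2*m - 3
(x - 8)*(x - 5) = x^2 - 13*x + 40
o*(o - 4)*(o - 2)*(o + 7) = o^4 + o^3 - 34*o^2 + 56*o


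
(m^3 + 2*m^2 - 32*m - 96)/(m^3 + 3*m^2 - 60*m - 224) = (m^2 - 2*m - 24)/(m^2 - m - 56)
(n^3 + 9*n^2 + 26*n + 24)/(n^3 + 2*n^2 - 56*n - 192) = (n^2 + 5*n + 6)/(n^2 - 2*n - 48)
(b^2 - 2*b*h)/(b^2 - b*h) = (b - 2*h)/(b - h)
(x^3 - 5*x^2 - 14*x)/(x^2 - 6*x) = (x^2 - 5*x - 14)/(x - 6)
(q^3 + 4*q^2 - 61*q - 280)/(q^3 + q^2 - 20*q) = (q^2 - q - 56)/(q*(q - 4))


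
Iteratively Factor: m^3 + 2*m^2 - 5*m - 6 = (m - 2)*(m^2 + 4*m + 3) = (m - 2)*(m + 1)*(m + 3)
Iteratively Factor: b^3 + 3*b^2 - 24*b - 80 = (b + 4)*(b^2 - b - 20) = (b + 4)^2*(b - 5)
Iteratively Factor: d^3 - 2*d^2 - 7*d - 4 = (d - 4)*(d^2 + 2*d + 1) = (d - 4)*(d + 1)*(d + 1)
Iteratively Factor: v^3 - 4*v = (v)*(v^2 - 4) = v*(v - 2)*(v + 2)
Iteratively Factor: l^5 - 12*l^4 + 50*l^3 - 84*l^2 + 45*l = (l - 3)*(l^4 - 9*l^3 + 23*l^2 - 15*l) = (l - 5)*(l - 3)*(l^3 - 4*l^2 + 3*l) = (l - 5)*(l - 3)^2*(l^2 - l) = l*(l - 5)*(l - 3)^2*(l - 1)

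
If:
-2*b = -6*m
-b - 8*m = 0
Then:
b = 0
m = 0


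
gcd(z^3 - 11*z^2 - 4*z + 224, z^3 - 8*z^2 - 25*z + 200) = z - 8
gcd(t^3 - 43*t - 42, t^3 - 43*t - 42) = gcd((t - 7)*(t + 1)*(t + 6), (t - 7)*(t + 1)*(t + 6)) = t^3 - 43*t - 42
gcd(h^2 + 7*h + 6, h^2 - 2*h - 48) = h + 6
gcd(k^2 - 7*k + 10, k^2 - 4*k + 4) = k - 2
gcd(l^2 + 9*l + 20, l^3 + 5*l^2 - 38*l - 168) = l + 4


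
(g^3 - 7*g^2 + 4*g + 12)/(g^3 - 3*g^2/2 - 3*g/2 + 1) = 2*(g - 6)/(2*g - 1)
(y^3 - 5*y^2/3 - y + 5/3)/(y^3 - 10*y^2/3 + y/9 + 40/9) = 3*(y - 1)/(3*y - 8)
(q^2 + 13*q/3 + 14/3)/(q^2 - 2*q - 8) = (q + 7/3)/(q - 4)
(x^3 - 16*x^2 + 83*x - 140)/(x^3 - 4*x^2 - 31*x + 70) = (x^2 - 9*x + 20)/(x^2 + 3*x - 10)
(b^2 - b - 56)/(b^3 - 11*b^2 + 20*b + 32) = (b + 7)/(b^2 - 3*b - 4)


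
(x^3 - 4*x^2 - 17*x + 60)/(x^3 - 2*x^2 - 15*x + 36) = (x - 5)/(x - 3)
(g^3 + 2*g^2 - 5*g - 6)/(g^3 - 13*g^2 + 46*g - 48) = (g^2 + 4*g + 3)/(g^2 - 11*g + 24)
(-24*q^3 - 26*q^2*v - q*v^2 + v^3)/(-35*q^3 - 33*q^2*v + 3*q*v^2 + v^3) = (24*q^2 + 2*q*v - v^2)/(35*q^2 - 2*q*v - v^2)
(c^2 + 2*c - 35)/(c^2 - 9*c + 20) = (c + 7)/(c - 4)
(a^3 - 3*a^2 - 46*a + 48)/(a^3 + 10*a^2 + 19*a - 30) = (a - 8)/(a + 5)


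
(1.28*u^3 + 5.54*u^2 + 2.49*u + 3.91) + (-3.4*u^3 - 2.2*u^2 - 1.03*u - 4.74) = -2.12*u^3 + 3.34*u^2 + 1.46*u - 0.83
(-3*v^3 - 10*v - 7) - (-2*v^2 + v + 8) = -3*v^3 + 2*v^2 - 11*v - 15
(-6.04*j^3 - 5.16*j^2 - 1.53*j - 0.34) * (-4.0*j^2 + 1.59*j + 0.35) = 24.16*j^5 + 11.0364*j^4 - 4.1984*j^3 - 2.8787*j^2 - 1.0761*j - 0.119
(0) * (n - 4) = 0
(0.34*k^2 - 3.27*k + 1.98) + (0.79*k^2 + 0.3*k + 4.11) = 1.13*k^2 - 2.97*k + 6.09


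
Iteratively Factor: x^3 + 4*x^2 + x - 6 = (x - 1)*(x^2 + 5*x + 6) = (x - 1)*(x + 3)*(x + 2)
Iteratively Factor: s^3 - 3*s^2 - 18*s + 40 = (s + 4)*(s^2 - 7*s + 10) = (s - 2)*(s + 4)*(s - 5)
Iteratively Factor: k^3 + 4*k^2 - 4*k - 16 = (k + 2)*(k^2 + 2*k - 8) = (k + 2)*(k + 4)*(k - 2)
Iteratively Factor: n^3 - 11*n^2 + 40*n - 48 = (n - 4)*(n^2 - 7*n + 12) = (n - 4)*(n - 3)*(n - 4)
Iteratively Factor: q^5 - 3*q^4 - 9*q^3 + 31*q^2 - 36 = (q - 2)*(q^4 - q^3 - 11*q^2 + 9*q + 18) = (q - 2)^2*(q^3 + q^2 - 9*q - 9) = (q - 2)^2*(q + 3)*(q^2 - 2*q - 3) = (q - 3)*(q - 2)^2*(q + 3)*(q + 1)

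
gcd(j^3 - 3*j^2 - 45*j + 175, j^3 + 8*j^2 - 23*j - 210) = j^2 + 2*j - 35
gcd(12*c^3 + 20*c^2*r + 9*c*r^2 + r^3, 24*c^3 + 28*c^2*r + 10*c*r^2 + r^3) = 12*c^2 + 8*c*r + r^2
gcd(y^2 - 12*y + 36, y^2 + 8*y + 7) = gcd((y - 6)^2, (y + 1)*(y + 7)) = 1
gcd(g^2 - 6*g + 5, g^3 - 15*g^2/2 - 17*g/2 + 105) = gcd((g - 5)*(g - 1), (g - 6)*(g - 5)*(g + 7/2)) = g - 5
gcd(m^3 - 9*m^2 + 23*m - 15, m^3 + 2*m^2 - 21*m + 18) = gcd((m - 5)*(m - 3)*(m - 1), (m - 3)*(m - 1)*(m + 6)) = m^2 - 4*m + 3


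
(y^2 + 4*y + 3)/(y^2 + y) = (y + 3)/y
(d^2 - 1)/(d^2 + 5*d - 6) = (d + 1)/(d + 6)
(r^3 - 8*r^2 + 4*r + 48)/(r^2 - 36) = (r^2 - 2*r - 8)/(r + 6)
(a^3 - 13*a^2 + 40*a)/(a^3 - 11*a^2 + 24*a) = (a - 5)/(a - 3)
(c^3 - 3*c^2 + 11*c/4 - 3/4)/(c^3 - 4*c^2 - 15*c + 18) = (c^2 - 2*c + 3/4)/(c^2 - 3*c - 18)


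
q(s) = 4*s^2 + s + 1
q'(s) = 8*s + 1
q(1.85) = 16.54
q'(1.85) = 15.80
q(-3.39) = 43.58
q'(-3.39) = -26.12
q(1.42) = 10.49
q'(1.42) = 12.36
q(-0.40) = 1.24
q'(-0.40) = -2.20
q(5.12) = 110.98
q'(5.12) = 41.96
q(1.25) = 8.50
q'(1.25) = 11.00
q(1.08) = 6.75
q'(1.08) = 9.64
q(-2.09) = 16.38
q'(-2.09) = -15.72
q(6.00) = 151.00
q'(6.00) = 49.00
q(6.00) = 151.00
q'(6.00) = 49.00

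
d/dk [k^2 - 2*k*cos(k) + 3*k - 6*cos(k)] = 2*k*sin(k) + 2*k + 6*sin(k) - 2*cos(k) + 3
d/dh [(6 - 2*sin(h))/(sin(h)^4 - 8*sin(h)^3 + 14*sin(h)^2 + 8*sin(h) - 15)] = 2*(3*sin(h)^2 - 10*sin(h) - 1)/((sin(h) - 5)^2*cos(h)^3)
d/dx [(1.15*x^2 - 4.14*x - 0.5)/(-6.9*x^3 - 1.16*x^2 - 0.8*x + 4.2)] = (7.935*x^4 - 57.132*x^3 - 16.0724*x^2 + 8.5*x - 17.788)/(47.61*x^6 + 16.008*x^5 + 12.3856*x^4 - 56.104*x^3 - 9.104*x^2 - 6.72*x + 17.64)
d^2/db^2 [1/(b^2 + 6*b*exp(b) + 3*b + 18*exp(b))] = 2*(-(3*b*exp(b) + 15*exp(b) + 1)*(b^2 + 6*b*exp(b) + 3*b + 18*exp(b)) + (6*b*exp(b) + 2*b + 24*exp(b) + 3)^2)/(b^2 + 6*b*exp(b) + 3*b + 18*exp(b))^3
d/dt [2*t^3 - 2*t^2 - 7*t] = 6*t^2 - 4*t - 7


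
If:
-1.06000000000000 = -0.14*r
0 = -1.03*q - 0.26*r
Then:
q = -1.91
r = 7.57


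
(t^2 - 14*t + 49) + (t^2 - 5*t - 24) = 2*t^2 - 19*t + 25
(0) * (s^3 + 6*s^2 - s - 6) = 0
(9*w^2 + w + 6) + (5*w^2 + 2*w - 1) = 14*w^2 + 3*w + 5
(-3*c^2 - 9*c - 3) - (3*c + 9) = -3*c^2 - 12*c - 12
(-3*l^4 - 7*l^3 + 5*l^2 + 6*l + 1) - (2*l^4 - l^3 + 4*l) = -5*l^4 - 6*l^3 + 5*l^2 + 2*l + 1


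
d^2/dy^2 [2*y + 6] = 0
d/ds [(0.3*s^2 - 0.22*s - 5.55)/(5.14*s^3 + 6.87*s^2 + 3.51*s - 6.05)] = (-1.542*s^4 + 2.2616*s^3 + 88.1454*s^2 + 72.627*s + 20.8115)/(26.4196*s^6 + 70.6236*s^5 + 83.2797*s^4 - 13.9666*s^3 - 70.8069*s^2 - 42.471*s + 36.6025)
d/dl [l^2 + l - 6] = 2*l + 1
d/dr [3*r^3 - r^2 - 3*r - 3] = 9*r^2 - 2*r - 3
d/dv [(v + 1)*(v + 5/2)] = 2*v + 7/2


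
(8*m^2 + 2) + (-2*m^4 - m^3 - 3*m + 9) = -2*m^4 - m^3 + 8*m^2 - 3*m + 11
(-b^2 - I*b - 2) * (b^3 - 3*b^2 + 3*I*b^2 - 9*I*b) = -b^5 + 3*b^4 - 4*I*b^4 + b^3 + 12*I*b^3 - 3*b^2 - 6*I*b^2 + 18*I*b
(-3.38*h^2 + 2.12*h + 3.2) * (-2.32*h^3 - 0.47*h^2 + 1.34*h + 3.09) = 7.8416*h^5 - 3.3298*h^4 - 12.9496*h^3 - 9.1074*h^2 + 10.8388*h + 9.888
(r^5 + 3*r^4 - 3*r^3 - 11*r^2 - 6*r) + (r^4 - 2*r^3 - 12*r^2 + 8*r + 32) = r^5 + 4*r^4 - 5*r^3 - 23*r^2 + 2*r + 32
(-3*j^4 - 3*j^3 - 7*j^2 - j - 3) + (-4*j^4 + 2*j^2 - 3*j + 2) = -7*j^4 - 3*j^3 - 5*j^2 - 4*j - 1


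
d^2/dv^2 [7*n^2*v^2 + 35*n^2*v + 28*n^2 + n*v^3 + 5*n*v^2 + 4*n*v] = 2*n*(7*n + 3*v + 5)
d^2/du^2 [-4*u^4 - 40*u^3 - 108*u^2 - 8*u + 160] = -48*u^2 - 240*u - 216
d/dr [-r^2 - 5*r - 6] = -2*r - 5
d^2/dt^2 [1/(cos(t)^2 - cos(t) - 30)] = (4*sin(t)^4 - 123*sin(t)^2 - 105*cos(t)/4 - 3*cos(3*t)/4 + 57)/(sin(t)^2 + cos(t) + 29)^3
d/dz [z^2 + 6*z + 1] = 2*z + 6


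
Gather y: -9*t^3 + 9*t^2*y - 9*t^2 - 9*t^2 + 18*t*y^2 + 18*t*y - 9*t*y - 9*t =-9*t^3 - 18*t^2 + 18*t*y^2 - 9*t + y*(9*t^2 + 9*t)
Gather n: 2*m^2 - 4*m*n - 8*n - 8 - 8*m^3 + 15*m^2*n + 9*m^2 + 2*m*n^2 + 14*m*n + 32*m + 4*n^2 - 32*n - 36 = -8*m^3 + 11*m^2 + 32*m + n^2*(2*m + 4) + n*(15*m^2 + 10*m - 40) - 44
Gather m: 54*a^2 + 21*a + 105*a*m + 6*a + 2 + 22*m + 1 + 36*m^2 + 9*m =54*a^2 + 27*a + 36*m^2 + m*(105*a + 31) + 3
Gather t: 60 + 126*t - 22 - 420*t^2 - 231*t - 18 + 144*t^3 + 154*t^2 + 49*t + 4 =144*t^3 - 266*t^2 - 56*t + 24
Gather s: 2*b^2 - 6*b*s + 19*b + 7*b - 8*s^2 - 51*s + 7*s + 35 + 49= 2*b^2 + 26*b - 8*s^2 + s*(-6*b - 44) + 84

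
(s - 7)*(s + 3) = s^2 - 4*s - 21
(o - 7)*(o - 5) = o^2 - 12*o + 35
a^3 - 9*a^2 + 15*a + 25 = (a - 5)^2*(a + 1)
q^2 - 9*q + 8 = (q - 8)*(q - 1)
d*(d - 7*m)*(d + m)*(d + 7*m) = d^4 + d^3*m - 49*d^2*m^2 - 49*d*m^3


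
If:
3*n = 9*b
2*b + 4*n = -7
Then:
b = -1/2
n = -3/2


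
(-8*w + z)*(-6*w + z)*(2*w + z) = 96*w^3 + 20*w^2*z - 12*w*z^2 + z^3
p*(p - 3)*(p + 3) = p^3 - 9*p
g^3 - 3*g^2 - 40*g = g*(g - 8)*(g + 5)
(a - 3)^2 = a^2 - 6*a + 9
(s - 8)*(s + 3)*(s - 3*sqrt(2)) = s^3 - 5*s^2 - 3*sqrt(2)*s^2 - 24*s + 15*sqrt(2)*s + 72*sqrt(2)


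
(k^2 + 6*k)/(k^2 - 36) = k/(k - 6)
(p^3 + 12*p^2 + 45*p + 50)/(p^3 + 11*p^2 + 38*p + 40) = (p + 5)/(p + 4)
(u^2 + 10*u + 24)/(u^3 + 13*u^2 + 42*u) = (u + 4)/(u*(u + 7))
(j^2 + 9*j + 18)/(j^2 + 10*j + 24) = (j + 3)/(j + 4)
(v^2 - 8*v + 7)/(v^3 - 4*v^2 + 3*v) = (v - 7)/(v*(v - 3))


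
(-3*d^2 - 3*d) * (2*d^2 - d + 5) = -6*d^4 - 3*d^3 - 12*d^2 - 15*d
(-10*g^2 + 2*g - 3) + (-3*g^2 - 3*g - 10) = -13*g^2 - g - 13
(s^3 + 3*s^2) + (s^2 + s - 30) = s^3 + 4*s^2 + s - 30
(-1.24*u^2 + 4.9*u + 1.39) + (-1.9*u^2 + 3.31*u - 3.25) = -3.14*u^2 + 8.21*u - 1.86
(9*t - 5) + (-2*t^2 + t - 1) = -2*t^2 + 10*t - 6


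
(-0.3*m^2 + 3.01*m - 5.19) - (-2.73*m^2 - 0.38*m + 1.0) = 2.43*m^2 + 3.39*m - 6.19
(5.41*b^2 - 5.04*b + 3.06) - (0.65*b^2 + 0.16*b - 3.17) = 4.76*b^2 - 5.2*b + 6.23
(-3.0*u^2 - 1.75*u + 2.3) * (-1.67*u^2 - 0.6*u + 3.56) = 5.01*u^4 + 4.7225*u^3 - 13.471*u^2 - 7.61*u + 8.188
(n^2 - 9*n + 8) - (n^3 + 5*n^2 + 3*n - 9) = -n^3 - 4*n^2 - 12*n + 17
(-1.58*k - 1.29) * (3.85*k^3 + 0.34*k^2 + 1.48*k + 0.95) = -6.083*k^4 - 5.5037*k^3 - 2.777*k^2 - 3.4102*k - 1.2255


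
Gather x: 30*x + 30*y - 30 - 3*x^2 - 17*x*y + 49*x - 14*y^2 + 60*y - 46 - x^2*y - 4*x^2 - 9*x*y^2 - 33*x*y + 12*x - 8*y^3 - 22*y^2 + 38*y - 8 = x^2*(-y - 7) + x*(-9*y^2 - 50*y + 91) - 8*y^3 - 36*y^2 + 128*y - 84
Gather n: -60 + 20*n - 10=20*n - 70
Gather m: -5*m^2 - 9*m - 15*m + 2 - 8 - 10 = -5*m^2 - 24*m - 16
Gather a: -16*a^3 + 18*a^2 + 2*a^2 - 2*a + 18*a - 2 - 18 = -16*a^3 + 20*a^2 + 16*a - 20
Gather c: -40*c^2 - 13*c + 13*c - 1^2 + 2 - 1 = -40*c^2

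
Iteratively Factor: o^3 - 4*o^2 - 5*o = (o)*(o^2 - 4*o - 5) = o*(o - 5)*(o + 1)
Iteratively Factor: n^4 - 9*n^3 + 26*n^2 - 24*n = (n - 3)*(n^3 - 6*n^2 + 8*n) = n*(n - 3)*(n^2 - 6*n + 8) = n*(n - 3)*(n - 2)*(n - 4)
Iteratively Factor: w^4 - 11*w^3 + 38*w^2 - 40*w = (w - 4)*(w^3 - 7*w^2 + 10*w) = w*(w - 4)*(w^2 - 7*w + 10) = w*(w - 4)*(w - 2)*(w - 5)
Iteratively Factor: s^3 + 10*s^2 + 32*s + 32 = (s + 4)*(s^2 + 6*s + 8) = (s + 4)^2*(s + 2)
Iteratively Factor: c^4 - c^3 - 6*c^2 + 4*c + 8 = (c + 2)*(c^3 - 3*c^2 + 4) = (c - 2)*(c + 2)*(c^2 - c - 2) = (c - 2)^2*(c + 2)*(c + 1)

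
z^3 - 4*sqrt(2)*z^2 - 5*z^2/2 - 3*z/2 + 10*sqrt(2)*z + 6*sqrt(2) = (z - 3)*(z + 1/2)*(z - 4*sqrt(2))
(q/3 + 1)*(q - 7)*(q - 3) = q^3/3 - 7*q^2/3 - 3*q + 21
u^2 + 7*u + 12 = (u + 3)*(u + 4)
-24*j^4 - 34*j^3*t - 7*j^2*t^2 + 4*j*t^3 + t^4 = (-3*j + t)*(j + t)*(2*j + t)*(4*j + t)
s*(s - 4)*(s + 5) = s^3 + s^2 - 20*s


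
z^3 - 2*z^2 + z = z*(z - 1)^2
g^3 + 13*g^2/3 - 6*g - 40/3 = (g - 2)*(g + 4/3)*(g + 5)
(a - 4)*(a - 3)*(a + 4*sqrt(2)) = a^3 - 7*a^2 + 4*sqrt(2)*a^2 - 28*sqrt(2)*a + 12*a + 48*sqrt(2)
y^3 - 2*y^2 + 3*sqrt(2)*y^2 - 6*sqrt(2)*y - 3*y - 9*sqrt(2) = (y - 3)*(y + 1)*(y + 3*sqrt(2))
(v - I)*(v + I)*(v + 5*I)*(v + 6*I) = v^4 + 11*I*v^3 - 29*v^2 + 11*I*v - 30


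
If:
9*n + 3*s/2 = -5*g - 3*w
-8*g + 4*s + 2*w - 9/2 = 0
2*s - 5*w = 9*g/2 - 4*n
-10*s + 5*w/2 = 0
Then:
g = -162/409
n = 351/6544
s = 363/3272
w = 363/818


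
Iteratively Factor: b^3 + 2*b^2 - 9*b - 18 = (b + 3)*(b^2 - b - 6) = (b + 2)*(b + 3)*(b - 3)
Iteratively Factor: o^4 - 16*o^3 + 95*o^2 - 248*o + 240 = (o - 4)*(o^3 - 12*o^2 + 47*o - 60) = (o - 5)*(o - 4)*(o^2 - 7*o + 12) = (o - 5)*(o - 4)*(o - 3)*(o - 4)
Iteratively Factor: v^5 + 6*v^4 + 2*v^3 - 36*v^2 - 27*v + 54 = (v + 3)*(v^4 + 3*v^3 - 7*v^2 - 15*v + 18) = (v + 3)^2*(v^3 - 7*v + 6) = (v - 2)*(v + 3)^2*(v^2 + 2*v - 3) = (v - 2)*(v + 3)^3*(v - 1)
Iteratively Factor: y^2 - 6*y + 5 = (y - 1)*(y - 5)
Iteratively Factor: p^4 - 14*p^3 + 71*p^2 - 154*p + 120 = (p - 4)*(p^3 - 10*p^2 + 31*p - 30) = (p - 5)*(p - 4)*(p^2 - 5*p + 6) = (p - 5)*(p - 4)*(p - 3)*(p - 2)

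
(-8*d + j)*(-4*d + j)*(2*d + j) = 64*d^3 + 8*d^2*j - 10*d*j^2 + j^3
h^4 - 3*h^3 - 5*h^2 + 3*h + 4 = (h - 4)*(h - 1)*(h + 1)^2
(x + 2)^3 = x^3 + 6*x^2 + 12*x + 8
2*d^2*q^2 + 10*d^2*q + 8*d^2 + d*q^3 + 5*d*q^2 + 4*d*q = (2*d + q)*(q + 4)*(d*q + d)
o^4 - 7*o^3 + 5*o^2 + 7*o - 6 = (o - 6)*(o - 1)^2*(o + 1)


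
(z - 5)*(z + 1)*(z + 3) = z^3 - z^2 - 17*z - 15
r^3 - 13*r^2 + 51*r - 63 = (r - 7)*(r - 3)^2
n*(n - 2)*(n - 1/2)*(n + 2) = n^4 - n^3/2 - 4*n^2 + 2*n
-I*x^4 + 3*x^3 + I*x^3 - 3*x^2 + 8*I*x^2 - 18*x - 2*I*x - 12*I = (x - 3)*(x + 2)*(x + 2*I)*(-I*x + 1)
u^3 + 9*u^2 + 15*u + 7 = (u + 1)^2*(u + 7)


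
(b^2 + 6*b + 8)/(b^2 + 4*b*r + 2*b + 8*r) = (b + 4)/(b + 4*r)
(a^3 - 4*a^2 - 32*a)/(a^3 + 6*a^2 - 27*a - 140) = a*(a - 8)/(a^2 + 2*a - 35)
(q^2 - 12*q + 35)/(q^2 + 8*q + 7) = (q^2 - 12*q + 35)/(q^2 + 8*q + 7)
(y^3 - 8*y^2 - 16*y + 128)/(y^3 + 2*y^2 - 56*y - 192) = (y - 4)/(y + 6)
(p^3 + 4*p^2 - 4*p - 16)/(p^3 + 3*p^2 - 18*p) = (p^3 + 4*p^2 - 4*p - 16)/(p*(p^2 + 3*p - 18))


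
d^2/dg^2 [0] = 0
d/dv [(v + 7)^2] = 2*v + 14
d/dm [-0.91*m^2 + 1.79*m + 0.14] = 1.79 - 1.82*m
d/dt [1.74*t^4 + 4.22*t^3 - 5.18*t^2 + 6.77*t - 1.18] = 6.96*t^3 + 12.66*t^2 - 10.36*t + 6.77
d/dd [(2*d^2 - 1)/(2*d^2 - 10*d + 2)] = (-10*d^2 + 6*d - 5)/(2*(d^4 - 10*d^3 + 27*d^2 - 10*d + 1))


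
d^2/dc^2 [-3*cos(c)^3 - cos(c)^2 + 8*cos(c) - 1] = -23*cos(c)/4 + 2*cos(2*c) + 27*cos(3*c)/4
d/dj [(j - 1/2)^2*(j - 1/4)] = (j - 1/2)*(3*j - 1)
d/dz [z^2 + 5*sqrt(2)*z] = 2*z + 5*sqrt(2)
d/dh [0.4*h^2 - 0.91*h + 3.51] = 0.8*h - 0.91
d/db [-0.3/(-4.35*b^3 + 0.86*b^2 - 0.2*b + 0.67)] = (-3.915*b^2 + 0.516*b - 0.06)/(4.35*b^3 - 0.86*b^2 + 0.2*b - 0.67)^2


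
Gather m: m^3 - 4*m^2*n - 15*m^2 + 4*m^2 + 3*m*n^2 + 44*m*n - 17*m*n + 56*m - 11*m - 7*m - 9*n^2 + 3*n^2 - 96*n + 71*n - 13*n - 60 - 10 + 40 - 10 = m^3 + m^2*(-4*n - 11) + m*(3*n^2 + 27*n + 38) - 6*n^2 - 38*n - 40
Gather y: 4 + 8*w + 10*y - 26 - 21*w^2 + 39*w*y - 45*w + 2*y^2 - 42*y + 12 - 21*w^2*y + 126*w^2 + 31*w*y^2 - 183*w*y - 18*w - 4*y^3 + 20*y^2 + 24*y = 105*w^2 - 55*w - 4*y^3 + y^2*(31*w + 22) + y*(-21*w^2 - 144*w - 8) - 10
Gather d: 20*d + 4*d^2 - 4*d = 4*d^2 + 16*d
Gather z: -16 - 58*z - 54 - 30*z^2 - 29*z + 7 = -30*z^2 - 87*z - 63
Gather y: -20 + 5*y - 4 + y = 6*y - 24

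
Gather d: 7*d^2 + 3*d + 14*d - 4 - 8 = 7*d^2 + 17*d - 12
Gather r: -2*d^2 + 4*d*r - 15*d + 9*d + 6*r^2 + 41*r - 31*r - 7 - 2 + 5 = -2*d^2 - 6*d + 6*r^2 + r*(4*d + 10) - 4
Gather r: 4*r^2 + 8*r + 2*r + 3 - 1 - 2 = 4*r^2 + 10*r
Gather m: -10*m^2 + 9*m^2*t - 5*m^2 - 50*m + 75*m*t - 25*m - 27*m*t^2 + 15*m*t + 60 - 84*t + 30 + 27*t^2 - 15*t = m^2*(9*t - 15) + m*(-27*t^2 + 90*t - 75) + 27*t^2 - 99*t + 90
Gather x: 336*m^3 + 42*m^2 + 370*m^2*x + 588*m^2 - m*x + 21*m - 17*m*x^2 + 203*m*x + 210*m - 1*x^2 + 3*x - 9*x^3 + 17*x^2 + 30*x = 336*m^3 + 630*m^2 + 231*m - 9*x^3 + x^2*(16 - 17*m) + x*(370*m^2 + 202*m + 33)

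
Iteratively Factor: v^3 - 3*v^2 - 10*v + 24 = (v + 3)*(v^2 - 6*v + 8) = (v - 4)*(v + 3)*(v - 2)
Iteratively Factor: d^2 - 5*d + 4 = (d - 1)*(d - 4)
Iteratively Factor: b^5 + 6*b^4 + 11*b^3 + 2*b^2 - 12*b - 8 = (b + 2)*(b^4 + 4*b^3 + 3*b^2 - 4*b - 4) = (b + 2)^2*(b^3 + 2*b^2 - b - 2) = (b - 1)*(b + 2)^2*(b^2 + 3*b + 2) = (b - 1)*(b + 1)*(b + 2)^2*(b + 2)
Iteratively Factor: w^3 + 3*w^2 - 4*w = (w)*(w^2 + 3*w - 4) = w*(w + 4)*(w - 1)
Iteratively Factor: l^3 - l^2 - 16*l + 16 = (l - 4)*(l^2 + 3*l - 4) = (l - 4)*(l + 4)*(l - 1)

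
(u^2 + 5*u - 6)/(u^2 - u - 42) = (u - 1)/(u - 7)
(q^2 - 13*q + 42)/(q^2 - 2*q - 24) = (q - 7)/(q + 4)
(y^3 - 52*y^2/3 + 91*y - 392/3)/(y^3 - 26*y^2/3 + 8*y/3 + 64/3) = (3*y^2 - 28*y + 49)/(3*y^2 - 2*y - 8)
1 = 1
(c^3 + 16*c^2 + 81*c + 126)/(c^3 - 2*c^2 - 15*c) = (c^2 + 13*c + 42)/(c*(c - 5))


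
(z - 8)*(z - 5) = z^2 - 13*z + 40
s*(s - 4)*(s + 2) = s^3 - 2*s^2 - 8*s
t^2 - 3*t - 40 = (t - 8)*(t + 5)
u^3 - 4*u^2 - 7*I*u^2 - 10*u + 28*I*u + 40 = (u - 4)*(u - 5*I)*(u - 2*I)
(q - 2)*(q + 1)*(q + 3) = q^3 + 2*q^2 - 5*q - 6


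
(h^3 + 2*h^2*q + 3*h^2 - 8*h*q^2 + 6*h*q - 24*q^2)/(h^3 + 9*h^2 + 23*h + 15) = (h^2 + 2*h*q - 8*q^2)/(h^2 + 6*h + 5)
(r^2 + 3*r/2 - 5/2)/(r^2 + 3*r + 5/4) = 2*(r - 1)/(2*r + 1)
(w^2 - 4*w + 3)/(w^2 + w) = (w^2 - 4*w + 3)/(w*(w + 1))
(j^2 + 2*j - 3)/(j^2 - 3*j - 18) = (j - 1)/(j - 6)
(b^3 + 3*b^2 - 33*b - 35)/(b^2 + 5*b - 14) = (b^2 - 4*b - 5)/(b - 2)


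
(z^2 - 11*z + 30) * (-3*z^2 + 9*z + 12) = -3*z^4 + 42*z^3 - 177*z^2 + 138*z + 360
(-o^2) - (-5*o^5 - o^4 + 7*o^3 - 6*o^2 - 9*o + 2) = 5*o^5 + o^4 - 7*o^3 + 5*o^2 + 9*o - 2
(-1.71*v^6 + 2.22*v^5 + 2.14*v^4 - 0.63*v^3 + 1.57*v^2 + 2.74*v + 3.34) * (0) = 0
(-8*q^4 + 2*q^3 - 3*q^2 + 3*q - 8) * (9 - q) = 8*q^5 - 74*q^4 + 21*q^3 - 30*q^2 + 35*q - 72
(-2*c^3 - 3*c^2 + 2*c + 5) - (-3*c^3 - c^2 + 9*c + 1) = c^3 - 2*c^2 - 7*c + 4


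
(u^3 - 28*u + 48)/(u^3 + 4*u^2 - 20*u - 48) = (u - 2)/(u + 2)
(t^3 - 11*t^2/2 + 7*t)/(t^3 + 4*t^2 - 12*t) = (t - 7/2)/(t + 6)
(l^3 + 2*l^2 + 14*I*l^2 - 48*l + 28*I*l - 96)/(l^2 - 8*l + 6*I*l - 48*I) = (l^2 + l*(2 + 8*I) + 16*I)/(l - 8)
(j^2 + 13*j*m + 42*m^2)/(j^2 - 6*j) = (j^2 + 13*j*m + 42*m^2)/(j*(j - 6))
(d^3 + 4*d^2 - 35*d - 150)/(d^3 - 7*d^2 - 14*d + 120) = (d^2 + 10*d + 25)/(d^2 - d - 20)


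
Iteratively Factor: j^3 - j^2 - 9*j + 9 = (j - 1)*(j^2 - 9) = (j - 1)*(j + 3)*(j - 3)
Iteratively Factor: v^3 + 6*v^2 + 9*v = (v + 3)*(v^2 + 3*v) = v*(v + 3)*(v + 3)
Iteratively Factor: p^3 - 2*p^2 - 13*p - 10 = (p + 1)*(p^2 - 3*p - 10) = (p + 1)*(p + 2)*(p - 5)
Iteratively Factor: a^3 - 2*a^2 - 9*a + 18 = (a - 2)*(a^2 - 9) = (a - 2)*(a + 3)*(a - 3)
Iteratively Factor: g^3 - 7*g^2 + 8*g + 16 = (g - 4)*(g^2 - 3*g - 4) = (g - 4)^2*(g + 1)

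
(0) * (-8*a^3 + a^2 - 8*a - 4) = 0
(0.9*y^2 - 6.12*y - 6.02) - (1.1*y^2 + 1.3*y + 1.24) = -0.2*y^2 - 7.42*y - 7.26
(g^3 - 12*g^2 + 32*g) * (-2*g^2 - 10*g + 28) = -2*g^5 + 14*g^4 + 84*g^3 - 656*g^2 + 896*g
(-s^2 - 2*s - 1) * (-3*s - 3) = 3*s^3 + 9*s^2 + 9*s + 3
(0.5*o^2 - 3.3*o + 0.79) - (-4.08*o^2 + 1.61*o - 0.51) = 4.58*o^2 - 4.91*o + 1.3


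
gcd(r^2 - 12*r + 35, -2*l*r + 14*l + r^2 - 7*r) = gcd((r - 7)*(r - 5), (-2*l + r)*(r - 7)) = r - 7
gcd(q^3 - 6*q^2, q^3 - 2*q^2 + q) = q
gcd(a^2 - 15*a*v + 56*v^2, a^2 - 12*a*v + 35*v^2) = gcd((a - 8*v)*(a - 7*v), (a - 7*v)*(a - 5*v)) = -a + 7*v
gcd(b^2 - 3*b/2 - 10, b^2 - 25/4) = b + 5/2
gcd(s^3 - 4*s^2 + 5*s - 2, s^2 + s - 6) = s - 2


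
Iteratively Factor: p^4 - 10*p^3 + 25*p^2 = (p)*(p^3 - 10*p^2 + 25*p) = p*(p - 5)*(p^2 - 5*p) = p*(p - 5)^2*(p)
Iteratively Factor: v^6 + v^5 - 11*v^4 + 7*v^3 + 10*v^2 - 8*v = (v - 1)*(v^5 + 2*v^4 - 9*v^3 - 2*v^2 + 8*v) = v*(v - 1)*(v^4 + 2*v^3 - 9*v^2 - 2*v + 8) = v*(v - 2)*(v - 1)*(v^3 + 4*v^2 - v - 4) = v*(v - 2)*(v - 1)*(v + 4)*(v^2 - 1) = v*(v - 2)*(v - 1)*(v + 1)*(v + 4)*(v - 1)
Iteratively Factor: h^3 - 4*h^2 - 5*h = (h + 1)*(h^2 - 5*h) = h*(h + 1)*(h - 5)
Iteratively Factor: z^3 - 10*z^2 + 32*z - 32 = (z - 4)*(z^2 - 6*z + 8) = (z - 4)^2*(z - 2)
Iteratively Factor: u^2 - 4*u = (u)*(u - 4)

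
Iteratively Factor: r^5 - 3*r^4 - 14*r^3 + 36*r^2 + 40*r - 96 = (r - 2)*(r^4 - r^3 - 16*r^2 + 4*r + 48) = (r - 4)*(r - 2)*(r^3 + 3*r^2 - 4*r - 12) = (r - 4)*(r - 2)*(r + 3)*(r^2 - 4) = (r - 4)*(r - 2)*(r + 2)*(r + 3)*(r - 2)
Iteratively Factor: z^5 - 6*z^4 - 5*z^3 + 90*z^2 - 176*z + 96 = (z - 1)*(z^4 - 5*z^3 - 10*z^2 + 80*z - 96) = (z - 3)*(z - 1)*(z^3 - 2*z^2 - 16*z + 32) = (z - 3)*(z - 2)*(z - 1)*(z^2 - 16) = (z - 4)*(z - 3)*(z - 2)*(z - 1)*(z + 4)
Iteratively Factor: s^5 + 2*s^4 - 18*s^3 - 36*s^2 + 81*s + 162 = (s + 3)*(s^4 - s^3 - 15*s^2 + 9*s + 54) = (s + 3)^2*(s^3 - 4*s^2 - 3*s + 18) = (s + 2)*(s + 3)^2*(s^2 - 6*s + 9) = (s - 3)*(s + 2)*(s + 3)^2*(s - 3)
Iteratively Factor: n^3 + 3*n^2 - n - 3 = (n - 1)*(n^2 + 4*n + 3) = (n - 1)*(n + 1)*(n + 3)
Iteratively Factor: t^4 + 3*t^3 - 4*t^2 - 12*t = (t + 2)*(t^3 + t^2 - 6*t) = (t - 2)*(t + 2)*(t^2 + 3*t) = t*(t - 2)*(t + 2)*(t + 3)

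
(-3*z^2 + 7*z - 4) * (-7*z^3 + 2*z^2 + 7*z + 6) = 21*z^5 - 55*z^4 + 21*z^3 + 23*z^2 + 14*z - 24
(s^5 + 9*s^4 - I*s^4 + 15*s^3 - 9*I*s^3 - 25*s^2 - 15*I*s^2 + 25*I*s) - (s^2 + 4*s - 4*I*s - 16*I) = s^5 + 9*s^4 - I*s^4 + 15*s^3 - 9*I*s^3 - 26*s^2 - 15*I*s^2 - 4*s + 29*I*s + 16*I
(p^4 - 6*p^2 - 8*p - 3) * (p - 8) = p^5 - 8*p^4 - 6*p^3 + 40*p^2 + 61*p + 24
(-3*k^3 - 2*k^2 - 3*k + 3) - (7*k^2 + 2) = -3*k^3 - 9*k^2 - 3*k + 1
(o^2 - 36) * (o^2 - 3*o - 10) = o^4 - 3*o^3 - 46*o^2 + 108*o + 360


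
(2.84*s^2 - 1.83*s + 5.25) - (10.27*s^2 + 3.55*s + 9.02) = -7.43*s^2 - 5.38*s - 3.77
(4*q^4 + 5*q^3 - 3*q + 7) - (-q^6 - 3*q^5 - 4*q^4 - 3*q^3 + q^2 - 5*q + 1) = q^6 + 3*q^5 + 8*q^4 + 8*q^3 - q^2 + 2*q + 6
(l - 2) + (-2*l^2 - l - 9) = -2*l^2 - 11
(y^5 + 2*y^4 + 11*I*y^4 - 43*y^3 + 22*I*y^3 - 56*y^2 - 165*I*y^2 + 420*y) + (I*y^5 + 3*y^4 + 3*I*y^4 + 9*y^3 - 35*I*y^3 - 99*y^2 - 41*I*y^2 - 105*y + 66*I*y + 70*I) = y^5 + I*y^5 + 5*y^4 + 14*I*y^4 - 34*y^3 - 13*I*y^3 - 155*y^2 - 206*I*y^2 + 315*y + 66*I*y + 70*I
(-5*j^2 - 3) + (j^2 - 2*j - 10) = -4*j^2 - 2*j - 13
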